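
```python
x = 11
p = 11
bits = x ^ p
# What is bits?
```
Trace:
  x=11
  x=11, p=11
  x=11, p=11, bits=0

Final answer: 0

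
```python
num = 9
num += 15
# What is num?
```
Trace:
  num=9
  num=24

Final answer: 24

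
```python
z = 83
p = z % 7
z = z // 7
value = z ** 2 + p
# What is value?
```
Trace:
  z=83
  z=83, p=6
  z=11, p=6
  z=11, p=6, value=127

Final answer: 127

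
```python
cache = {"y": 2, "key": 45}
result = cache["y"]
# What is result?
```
Trace:
  cache={'y': 2, 'key': 45}
  cache={'y': 2, 'key': 45}, result=2

Final answer: 2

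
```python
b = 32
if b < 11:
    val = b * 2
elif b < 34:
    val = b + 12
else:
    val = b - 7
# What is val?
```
Trace:
  b=32
  b=32, val=44

Final answer: 44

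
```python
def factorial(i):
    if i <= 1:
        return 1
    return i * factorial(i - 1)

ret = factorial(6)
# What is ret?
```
Call trace:
factorial(i=6)
  factorial(i=5)
    factorial(i=4)
      factorial(i=3)
        factorial(i=2)
          factorial(i=1)
          -> return 1
        -> return 2
      -> return 6
    -> return 24
  -> return 120
-> return 720

Final answer: 720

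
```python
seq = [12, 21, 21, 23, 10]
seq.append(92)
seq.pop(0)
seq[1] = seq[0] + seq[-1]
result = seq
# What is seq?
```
Trace:
  seq=[12, 21, 21, 23, 10]
  seq=[12, 21, 21, 23, 10, 92]
  seq=[21, 21, 23, 10, 92]
  seq=[21, 113, 23, 10, 92]
  seq=[21, 113, 23, 10, 92], result=[21, 113, 23, 10, 92]

Final answer: [21, 113, 23, 10, 92]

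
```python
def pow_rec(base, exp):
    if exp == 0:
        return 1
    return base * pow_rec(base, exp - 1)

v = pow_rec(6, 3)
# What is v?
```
Call trace:
pow_rec(base=6, exp=3)
  pow_rec(base=6, exp=2)
    pow_rec(base=6, exp=1)
      pow_rec(base=6, exp=0)
      -> return 1
    -> return 6
  -> return 36
-> return 216

Final answer: 216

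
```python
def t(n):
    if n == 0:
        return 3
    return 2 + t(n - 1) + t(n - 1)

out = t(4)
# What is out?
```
Call trace (a repeated sub-call is expanded the first time; later identical calls just restate its return value):
t(n=4)
  t(n=3)
    t(n=2)
      t(n=1)
        t(n=0)
        -> return 3
        t(n=0)
        -> return 3
      -> return 8
      t(n=1) -> return 8  (same call as traced above)
    -> return 18
    t(n=2) -> return 18  (same call as traced above)
  -> return 38
  t(n=3) -> return 38  (same call as traced above)
-> return 78

Final answer: 78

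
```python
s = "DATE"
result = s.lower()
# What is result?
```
Trace:
  s='DATE'
  s='DATE', result='date'

Final answer: 'date'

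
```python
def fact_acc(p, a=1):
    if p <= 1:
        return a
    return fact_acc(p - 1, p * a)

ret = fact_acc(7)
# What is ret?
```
Call trace:
fact_acc(p=7, a=1)
  fact_acc(p=6, a=7)
    fact_acc(p=5, a=42)
      fact_acc(p=4, a=210)
        fact_acc(p=3, a=840)
          fact_acc(p=2, a=2520)
            fact_acc(p=1, a=5040)
            -> return 5040
          -> return 5040
        -> return 5040
      -> return 5040
    -> return 5040
  -> return 5040
-> return 5040

Final answer: 5040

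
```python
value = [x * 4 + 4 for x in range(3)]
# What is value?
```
Trace:
  x=0
  x=1
  x=2
  value=[4, 8, 12]

Final answer: [4, 8, 12]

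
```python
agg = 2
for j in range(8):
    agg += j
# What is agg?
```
Trace:
  agg=2
  agg=2, j=0
  agg=3, j=1
  agg=5, j=2
  agg=8, j=3
  agg=12, j=4
  agg=17, j=5
  agg=23, j=6
  agg=30, j=7

Final answer: 30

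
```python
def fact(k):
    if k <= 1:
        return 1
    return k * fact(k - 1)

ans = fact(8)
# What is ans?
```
Call trace:
fact(k=8)
  fact(k=7)
    fact(k=6)
      fact(k=5)
        fact(k=4)
          fact(k=3)
            fact(k=2)
              fact(k=1)
              -> return 1
            -> return 2
          -> return 6
        -> return 24
      -> return 120
    -> return 720
  -> return 5040
-> return 40320

Final answer: 40320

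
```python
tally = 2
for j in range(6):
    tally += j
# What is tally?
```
Trace:
  tally=2
  tally=2, j=0
  tally=3, j=1
  tally=5, j=2
  tally=8, j=3
  tally=12, j=4
  tally=17, j=5

Final answer: 17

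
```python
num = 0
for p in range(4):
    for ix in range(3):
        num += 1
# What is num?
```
Trace:
  num=0
  num=1, p=0, ix=0
  num=2, p=0, ix=1
  num=3, p=0, ix=2
  num=4, p=1, ix=0
  num=5, p=1, ix=1
  num=6, p=1, ix=2
  num=7, p=2, ix=0
  num=8, p=2, ix=1
  num=9, p=2, ix=2
  num=10, p=3, ix=0
  num=11, p=3, ix=1
  num=12, p=3, ix=2

Final answer: 12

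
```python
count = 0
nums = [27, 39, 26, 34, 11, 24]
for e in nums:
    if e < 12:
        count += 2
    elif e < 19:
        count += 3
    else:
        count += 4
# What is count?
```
Trace:
  count=0
  count=4, e=27
  count=8, e=39
  count=12, e=26
  count=16, e=34
  count=18, e=11
  count=22, e=24

Final answer: 22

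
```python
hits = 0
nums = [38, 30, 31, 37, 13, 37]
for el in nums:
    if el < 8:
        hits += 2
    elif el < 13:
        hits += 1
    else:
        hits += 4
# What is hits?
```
Trace:
  hits=0
  hits=4, el=38
  hits=8, el=30
  hits=12, el=31
  hits=16, el=37
  hits=20, el=13
  hits=24, el=37

Final answer: 24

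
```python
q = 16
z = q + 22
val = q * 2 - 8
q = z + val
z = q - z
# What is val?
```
Trace:
  q=16
  q=16, z=38
  q=16, z=38, val=24
  q=62, z=38, val=24
  q=62, z=24, val=24

Final answer: 24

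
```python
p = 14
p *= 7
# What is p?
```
Trace:
  p=14
  p=98

Final answer: 98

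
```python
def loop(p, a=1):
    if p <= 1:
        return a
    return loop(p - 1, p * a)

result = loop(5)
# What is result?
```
Call trace:
loop(p=5, a=1)
  loop(p=4, a=5)
    loop(p=3, a=20)
      loop(p=2, a=60)
        loop(p=1, a=120)
        -> return 120
      -> return 120
    -> return 120
  -> return 120
-> return 120

Final answer: 120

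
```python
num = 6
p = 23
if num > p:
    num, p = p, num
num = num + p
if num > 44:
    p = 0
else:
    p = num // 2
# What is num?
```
Trace:
  num=6
  num=6, p=23
  num=6, p=23
  num=29, p=23
  num=29, p=14

Final answer: 29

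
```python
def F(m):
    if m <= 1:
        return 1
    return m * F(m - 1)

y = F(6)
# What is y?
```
Call trace:
F(m=6)
  F(m=5)
    F(m=4)
      F(m=3)
        F(m=2)
          F(m=1)
          -> return 1
        -> return 2
      -> return 6
    -> return 24
  -> return 120
-> return 720

Final answer: 720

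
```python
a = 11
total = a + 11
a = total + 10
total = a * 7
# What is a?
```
Trace:
  a=11
  a=11, total=22
  a=32, total=22
  a=32, total=224

Final answer: 32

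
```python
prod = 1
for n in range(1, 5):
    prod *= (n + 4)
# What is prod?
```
Trace:
  prod=1
  prod=5, n=1
  prod=30, n=2
  prod=210, n=3
  prod=1680, n=4

Final answer: 1680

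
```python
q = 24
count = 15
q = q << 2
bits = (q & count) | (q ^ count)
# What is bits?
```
Trace:
  q=24
  q=24, count=15
  q=96, count=15
  q=96, count=15, bits=111

Final answer: 111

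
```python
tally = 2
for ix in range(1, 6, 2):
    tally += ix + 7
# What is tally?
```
Trace:
  tally=2
  tally=10, ix=1
  tally=20, ix=3
  tally=32, ix=5

Final answer: 32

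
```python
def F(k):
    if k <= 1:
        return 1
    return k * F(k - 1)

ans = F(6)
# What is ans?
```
Call trace:
F(k=6)
  F(k=5)
    F(k=4)
      F(k=3)
        F(k=2)
          F(k=1)
          -> return 1
        -> return 2
      -> return 6
    -> return 24
  -> return 120
-> return 720

Final answer: 720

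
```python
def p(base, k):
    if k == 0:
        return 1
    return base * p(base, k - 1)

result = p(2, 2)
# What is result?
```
Call trace:
p(base=2, k=2)
  p(base=2, k=1)
    p(base=2, k=0)
    -> return 1
  -> return 2
-> return 4

Final answer: 4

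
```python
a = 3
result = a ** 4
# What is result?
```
Trace:
  a=3
  a=3, result=81

Final answer: 81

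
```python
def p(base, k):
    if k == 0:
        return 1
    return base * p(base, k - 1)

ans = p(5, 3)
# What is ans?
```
Call trace:
p(base=5, k=3)
  p(base=5, k=2)
    p(base=5, k=1)
      p(base=5, k=0)
      -> return 1
    -> return 5
  -> return 25
-> return 125

Final answer: 125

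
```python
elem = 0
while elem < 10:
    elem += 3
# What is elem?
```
Trace:
  elem=0
  elem=3
  elem=6
  elem=9
  elem=12

Final answer: 12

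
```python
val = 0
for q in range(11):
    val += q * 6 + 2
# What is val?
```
Trace:
  val=0
  val=2, q=0
  val=10, q=1
  val=24, q=2
  val=44, q=3
  val=70, q=4
  val=102, q=5
  val=140, q=6
  val=184, q=7
  val=234, q=8
  val=290, q=9
  val=352, q=10

Final answer: 352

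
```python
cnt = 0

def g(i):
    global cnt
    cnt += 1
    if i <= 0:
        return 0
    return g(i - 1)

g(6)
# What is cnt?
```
Call trace:
g(i=6)
  g(i=5)
    g(i=4)
      g(i=3)
        g(i=2)
          g(i=1)
            g(i=0)
            -> return 0
          -> return 0
        -> return 0
      -> return 0
    -> return 0
  -> return 0
-> return 0

cnt is incremented once per call. g is entered once for each i = 6, 5, 4, 3, 2, 1, 0 (the i <= 0 call returns without recursing), i.e. 6 + 1 calls.
cnt = 7

Final answer: 7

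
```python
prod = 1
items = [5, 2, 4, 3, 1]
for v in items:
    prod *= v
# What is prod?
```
Trace:
  prod=1
  prod=5, v=5
  prod=10, v=2
  prod=40, v=4
  prod=120, v=3
  prod=120, v=1

Final answer: 120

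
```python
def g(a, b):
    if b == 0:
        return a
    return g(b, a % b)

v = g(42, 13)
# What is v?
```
Call trace:
g(a=42, b=13)
  g(a=13, b=3)
    g(a=3, b=1)
      g(a=1, b=0)
      -> return 1
    -> return 1
  -> return 1
-> return 1

Final answer: 1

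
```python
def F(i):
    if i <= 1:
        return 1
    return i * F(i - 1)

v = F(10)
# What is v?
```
Call trace:
F(i=10)
  F(i=9)
    F(i=8)
      F(i=7)
        F(i=6)
          F(i=5)
            F(i=4)
              F(i=3)
                F(i=2)
                  F(i=1)
                  -> return 1
                -> return 2
              -> return 6
            -> return 24
          -> return 120
        -> return 720
      -> return 5040
    -> return 40320
  -> return 362880
-> return 3628800

Final answer: 3628800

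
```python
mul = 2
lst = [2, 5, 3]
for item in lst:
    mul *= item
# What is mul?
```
Trace:
  mul=2
  mul=4, item=2
  mul=20, item=5
  mul=60, item=3

Final answer: 60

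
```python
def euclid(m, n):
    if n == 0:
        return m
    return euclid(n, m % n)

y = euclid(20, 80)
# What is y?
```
Call trace:
euclid(m=20, n=80)
  euclid(m=80, n=20)
    euclid(m=20, n=0)
    -> return 20
  -> return 20
-> return 20

Final answer: 20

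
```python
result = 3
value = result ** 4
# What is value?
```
Trace:
  result=3
  result=3, value=81

Final answer: 81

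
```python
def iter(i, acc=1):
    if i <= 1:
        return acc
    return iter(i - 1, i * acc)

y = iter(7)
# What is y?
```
Call trace:
iter(i=7, acc=1)
  iter(i=6, acc=7)
    iter(i=5, acc=42)
      iter(i=4, acc=210)
        iter(i=3, acc=840)
          iter(i=2, acc=2520)
            iter(i=1, acc=5040)
            -> return 5040
          -> return 5040
        -> return 5040
      -> return 5040
    -> return 5040
  -> return 5040
-> return 5040

Final answer: 5040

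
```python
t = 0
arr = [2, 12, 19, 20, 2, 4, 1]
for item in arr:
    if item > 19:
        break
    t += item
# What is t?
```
Trace:
  t=0
  t=2, item=2
  t=14, item=12
  t=33, item=19
  t=33, item=20

Final answer: 33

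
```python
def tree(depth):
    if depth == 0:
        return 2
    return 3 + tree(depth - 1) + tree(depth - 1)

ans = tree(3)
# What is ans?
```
Call trace (a repeated sub-call is expanded the first time; later identical calls just restate its return value):
tree(depth=3)
  tree(depth=2)
    tree(depth=1)
      tree(depth=0)
      -> return 2
      tree(depth=0)
      -> return 2
    -> return 7
    tree(depth=1) -> return 7  (same call as traced above)
  -> return 17
  tree(depth=2) -> return 17  (same call as traced above)
-> return 37

Final answer: 37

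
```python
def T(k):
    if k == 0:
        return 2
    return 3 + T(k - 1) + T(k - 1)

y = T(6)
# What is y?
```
Call trace (a repeated sub-call is expanded the first time; later identical calls just restate its return value):
T(k=6)
  T(k=5)
    T(k=4)
      T(k=3)
        T(k=2)
          T(k=1)
            T(k=0)
            -> return 2
            T(k=0)
            -> return 2
          -> return 7
          T(k=1) -> return 7  (same call as traced above)
        -> return 17
        T(k=2) -> return 17  (same call as traced above)
      -> return 37
      T(k=3) -> return 37  (same call as traced above)
    -> return 77
    T(k=4) -> return 77  (same call as traced above)
  -> return 157
  T(k=5) -> return 157  (same call as traced above)
-> return 317

Final answer: 317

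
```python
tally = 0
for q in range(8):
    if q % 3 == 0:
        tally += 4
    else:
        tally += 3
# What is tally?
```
Trace:
  tally=0
  tally=4, q=0
  tally=7, q=1
  tally=10, q=2
  tally=14, q=3
  tally=17, q=4
  tally=20, q=5
  tally=24, q=6
  tally=27, q=7

Final answer: 27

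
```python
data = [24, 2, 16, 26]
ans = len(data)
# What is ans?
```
Trace:
  data=[24, 2, 16, 26]
  data=[24, 2, 16, 26], ans=4

Final answer: 4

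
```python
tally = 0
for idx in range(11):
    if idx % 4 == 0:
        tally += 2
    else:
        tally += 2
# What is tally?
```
Trace:
  tally=0
  tally=2, idx=0
  tally=4, idx=1
  tally=6, idx=2
  tally=8, idx=3
  tally=10, idx=4
  tally=12, idx=5
  tally=14, idx=6
  tally=16, idx=7
  tally=18, idx=8
  tally=20, idx=9
  tally=22, idx=10

Final answer: 22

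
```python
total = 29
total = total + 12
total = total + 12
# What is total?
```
Trace:
  total=29
  total=41
  total=53

Final answer: 53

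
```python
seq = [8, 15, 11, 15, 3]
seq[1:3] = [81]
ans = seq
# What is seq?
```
Trace:
  seq=[8, 15, 11, 15, 3]
  seq=[8, 81, 15, 3]
  seq=[8, 81, 15, 3], ans=[8, 81, 15, 3]

Final answer: [8, 81, 15, 3]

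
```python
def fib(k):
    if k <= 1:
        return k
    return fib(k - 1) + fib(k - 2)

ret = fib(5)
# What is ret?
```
Call trace (a repeated sub-call is expanded the first time; later identical calls just restate its return value):
fib(k=5)
  fib(k=4)
    fib(k=3)
      fib(k=2)
        fib(k=1)
        -> return 1
        fib(k=0)
        -> return 0
      -> return 1
      fib(k=1)
      -> return 1
    -> return 2
    fib(k=2) -> return 1  (same call as traced above)
  -> return 3
  fib(k=3) -> return 2  (same call as traced above)
-> return 5

Final answer: 5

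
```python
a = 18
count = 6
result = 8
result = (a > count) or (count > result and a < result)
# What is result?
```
Trace:
  a=18
  a=18, count=6
  a=18, count=6, result=8
  a=18, count=6, result=True

Final answer: True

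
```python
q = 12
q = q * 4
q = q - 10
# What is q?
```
Trace:
  q=12
  q=48
  q=38

Final answer: 38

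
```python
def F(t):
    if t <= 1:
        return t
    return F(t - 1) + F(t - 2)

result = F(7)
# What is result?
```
Call trace (a repeated sub-call is expanded the first time; later identical calls just restate its return value):
F(t=7)
  F(t=6)
    F(t=5)
      F(t=4)
        F(t=3)
          F(t=2)
            F(t=1)
            -> return 1
            F(t=0)
            -> return 0
          -> return 1
          F(t=1)
          -> return 1
        -> return 2
        F(t=2) -> return 1  (same call as traced above)
      -> return 3
      F(t=3) -> return 2  (same call as traced above)
    -> return 5
    F(t=4) -> return 3  (same call as traced above)
  -> return 8
  F(t=5) -> return 5  (same call as traced above)
-> return 13

Final answer: 13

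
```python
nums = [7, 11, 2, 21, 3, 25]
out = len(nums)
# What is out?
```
Trace:
  nums=[7, 11, 2, 21, 3, 25]
  nums=[7, 11, 2, 21, 3, 25], out=6

Final answer: 6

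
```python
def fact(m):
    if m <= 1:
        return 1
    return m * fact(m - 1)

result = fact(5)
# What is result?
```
Call trace:
fact(m=5)
  fact(m=4)
    fact(m=3)
      fact(m=2)
        fact(m=1)
        -> return 1
      -> return 2
    -> return 6
  -> return 24
-> return 120

Final answer: 120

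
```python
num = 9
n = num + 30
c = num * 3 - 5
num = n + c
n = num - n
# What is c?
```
Trace:
  num=9
  num=9, n=39
  num=9, n=39, c=22
  num=61, n=39, c=22
  num=61, n=22, c=22

Final answer: 22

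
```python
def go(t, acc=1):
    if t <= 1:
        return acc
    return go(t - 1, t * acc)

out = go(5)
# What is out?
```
Call trace:
go(t=5, acc=1)
  go(t=4, acc=5)
    go(t=3, acc=20)
      go(t=2, acc=60)
        go(t=1, acc=120)
        -> return 120
      -> return 120
    -> return 120
  -> return 120
-> return 120

Final answer: 120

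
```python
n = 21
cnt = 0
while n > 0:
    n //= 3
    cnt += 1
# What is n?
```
Trace:
  n=21
  n=21, cnt=0
  n=7, cnt=1
  n=2, cnt=2
  n=0, cnt=3

Final answer: 0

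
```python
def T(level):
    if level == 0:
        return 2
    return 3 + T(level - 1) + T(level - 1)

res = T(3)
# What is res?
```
Call trace (a repeated sub-call is expanded the first time; later identical calls just restate its return value):
T(level=3)
  T(level=2)
    T(level=1)
      T(level=0)
      -> return 2
      T(level=0)
      -> return 2
    -> return 7
    T(level=1) -> return 7  (same call as traced above)
  -> return 17
  T(level=2) -> return 17  (same call as traced above)
-> return 37

Final answer: 37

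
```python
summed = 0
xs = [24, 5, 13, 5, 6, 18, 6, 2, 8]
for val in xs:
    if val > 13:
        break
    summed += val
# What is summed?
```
Trace:
  summed=0
  summed=0, val=24

Final answer: 0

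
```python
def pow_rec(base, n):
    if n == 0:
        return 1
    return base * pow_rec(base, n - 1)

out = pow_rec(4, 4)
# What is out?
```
Call trace:
pow_rec(base=4, n=4)
  pow_rec(base=4, n=3)
    pow_rec(base=4, n=2)
      pow_rec(base=4, n=1)
        pow_rec(base=4, n=0)
        -> return 1
      -> return 4
    -> return 16
  -> return 64
-> return 256

Final answer: 256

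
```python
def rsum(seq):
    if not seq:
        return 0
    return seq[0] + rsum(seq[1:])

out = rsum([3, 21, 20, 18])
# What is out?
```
Call trace:
rsum(seq=[3, 21, 20, 18])
  rsum(seq=[21, 20, 18])
    rsum(seq=[20, 18])
      rsum(seq=[18])
        rsum(seq=[])
        -> return 0
      -> return 18
    -> return 38
  -> return 59
-> return 62

Final answer: 62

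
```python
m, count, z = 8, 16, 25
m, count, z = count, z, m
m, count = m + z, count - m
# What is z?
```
Trace:
  m=8, count=16, z=25
  m=16, count=25, z=8
  m=24, count=9, z=8

Final answer: 8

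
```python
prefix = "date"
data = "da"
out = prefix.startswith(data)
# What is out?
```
Trace:
  prefix='date'
  prefix='date', data='da'
  prefix='date', data='da', out=True

Final answer: True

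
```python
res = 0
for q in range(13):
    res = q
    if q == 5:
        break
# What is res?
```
Trace:
  res=0
  res=0, q=0
  res=1, q=1
  res=2, q=2
  res=3, q=3
  res=4, q=4
  res=5, q=5

Final answer: 5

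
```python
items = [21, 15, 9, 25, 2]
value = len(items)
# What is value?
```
Trace:
  items=[21, 15, 9, 25, 2]
  items=[21, 15, 9, 25, 2], value=5

Final answer: 5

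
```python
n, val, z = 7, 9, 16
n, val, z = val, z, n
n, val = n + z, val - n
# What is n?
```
Trace:
  n=7, val=9, z=16
  n=9, val=16, z=7
  n=16, val=7, z=7

Final answer: 16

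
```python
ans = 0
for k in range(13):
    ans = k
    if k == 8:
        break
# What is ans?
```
Trace:
  ans=0
  ans=0, k=0
  ans=1, k=1
  ans=2, k=2
  ans=3, k=3
  ans=4, k=4
  ans=5, k=5
  ans=6, k=6
  ans=7, k=7
  ans=8, k=8

Final answer: 8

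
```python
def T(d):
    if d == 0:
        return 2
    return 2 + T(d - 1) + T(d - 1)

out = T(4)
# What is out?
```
Call trace (a repeated sub-call is expanded the first time; later identical calls just restate its return value):
T(d=4)
  T(d=3)
    T(d=2)
      T(d=1)
        T(d=0)
        -> return 2
        T(d=0)
        -> return 2
      -> return 6
      T(d=1) -> return 6  (same call as traced above)
    -> return 14
    T(d=2) -> return 14  (same call as traced above)
  -> return 30
  T(d=3) -> return 30  (same call as traced above)
-> return 62

Final answer: 62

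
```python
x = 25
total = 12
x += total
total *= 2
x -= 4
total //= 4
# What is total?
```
Trace:
  x=25
  x=25, total=12
  x=37, total=12
  x=37, total=24
  x=33, total=24
  x=33, total=6

Final answer: 6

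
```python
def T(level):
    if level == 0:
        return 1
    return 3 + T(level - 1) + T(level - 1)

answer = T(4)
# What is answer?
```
Call trace (a repeated sub-call is expanded the first time; later identical calls just restate its return value):
T(level=4)
  T(level=3)
    T(level=2)
      T(level=1)
        T(level=0)
        -> return 1
        T(level=0)
        -> return 1
      -> return 5
      T(level=1) -> return 5  (same call as traced above)
    -> return 13
    T(level=2) -> return 13  (same call as traced above)
  -> return 29
  T(level=3) -> return 29  (same call as traced above)
-> return 61

Final answer: 61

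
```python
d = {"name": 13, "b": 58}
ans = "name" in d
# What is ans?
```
Trace:
  d={'name': 13, 'b': 58}
  d={'name': 13, 'b': 58}, ans=True

Final answer: True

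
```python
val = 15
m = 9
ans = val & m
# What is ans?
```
Trace:
  val=15
  val=15, m=9
  val=15, m=9, ans=9

Final answer: 9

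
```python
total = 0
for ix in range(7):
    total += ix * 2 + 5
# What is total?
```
Trace:
  total=0
  total=5, ix=0
  total=12, ix=1
  total=21, ix=2
  total=32, ix=3
  total=45, ix=4
  total=60, ix=5
  total=77, ix=6

Final answer: 77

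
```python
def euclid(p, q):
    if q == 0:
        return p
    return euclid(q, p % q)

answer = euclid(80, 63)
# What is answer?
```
Call trace:
euclid(p=80, q=63)
  euclid(p=63, q=17)
    euclid(p=17, q=12)
      euclid(p=12, q=5)
        euclid(p=5, q=2)
          euclid(p=2, q=1)
            euclid(p=1, q=0)
            -> return 1
          -> return 1
        -> return 1
      -> return 1
    -> return 1
  -> return 1
-> return 1

Final answer: 1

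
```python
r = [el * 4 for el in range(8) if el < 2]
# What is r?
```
Trace:
  el=0
  el=1
  el=2
  el=3
  el=4
  el=5
  el=6
  el=7
  r=[0, 4]

Final answer: [0, 4]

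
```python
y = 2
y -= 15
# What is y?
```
Trace:
  y=2
  y=-13

Final answer: -13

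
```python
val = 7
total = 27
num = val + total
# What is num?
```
Trace:
  val=7
  val=7, total=27
  val=7, total=27, num=34

Final answer: 34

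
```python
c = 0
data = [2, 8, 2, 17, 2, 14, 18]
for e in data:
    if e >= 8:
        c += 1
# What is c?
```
Trace:
  c=0
  c=0, e=2
  c=1, e=8
  c=1, e=2
  c=2, e=17
  c=2, e=2
  c=3, e=14
  c=4, e=18

Final answer: 4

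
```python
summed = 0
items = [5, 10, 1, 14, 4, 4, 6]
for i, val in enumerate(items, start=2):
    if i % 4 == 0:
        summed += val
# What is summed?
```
Trace:
  summed=0
  summed=0, i=2, val=5
  summed=0, i=3, val=10
  summed=1, i=4, val=1
  summed=1, i=5, val=14
  summed=1, i=6, val=4
  summed=1, i=7, val=4
  summed=7, i=8, val=6

Final answer: 7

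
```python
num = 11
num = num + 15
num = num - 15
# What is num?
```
Trace:
  num=11
  num=26
  num=11

Final answer: 11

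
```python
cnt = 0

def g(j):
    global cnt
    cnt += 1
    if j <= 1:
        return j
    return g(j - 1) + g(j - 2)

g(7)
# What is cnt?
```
Call trace (a repeated sub-call is expanded the first time; later identical calls just restate its return value):
g(j=7)
  g(j=6)
    g(j=5)
      g(j=4)
        g(j=3)
          g(j=2)
            g(j=1)
            -> return 1
            g(j=0)
            -> return 0
          -> return 1
          g(j=1)
          -> return 1
        -> return 2
        g(j=2) -> return 1  (same call as traced above)
      -> return 3
      g(j=3) -> return 2  (same call as traced above)
    -> return 5
    g(j=4) -> return 3  (same call as traced above)
  -> return 8
  g(j=5) -> return 5  (same call as traced above)
-> return 13

cnt is incremented once per call, so count the calls in each subtree. Let C(j) = number of calls made by g(j).
C(0) = C(1) = 1 (base case, no recursion); C(j) = 1 + C(j - 1) + C(j - 2) otherwise.
C(2) = 1 + C(1) + C(0) = 1 + 1 + 1 = 3
C(3) = 1 + C(2) + C(1) = 1 + 3 + 1 = 5
C(4) = 1 + C(3) + C(2) = 1 + 5 + 3 = 9
C(5) = 1 + C(4) + C(3) = 1 + 9 + 5 = 15
C(6) = 1 + C(5) + C(4) = 1 + 15 + 9 = 25
C(7) = 1 + C(6) + C(5) = 1 + 25 + 15 = 41
cnt = C(7) = 41

Final answer: 41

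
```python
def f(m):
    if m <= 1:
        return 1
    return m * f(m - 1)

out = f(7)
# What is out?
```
Call trace:
f(m=7)
  f(m=6)
    f(m=5)
      f(m=4)
        f(m=3)
          f(m=2)
            f(m=1)
            -> return 1
          -> return 2
        -> return 6
      -> return 24
    -> return 120
  -> return 720
-> return 5040

Final answer: 5040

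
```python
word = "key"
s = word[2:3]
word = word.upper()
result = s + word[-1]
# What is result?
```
Trace:
  word='key'
  word='key', s='y'
  word='KEY', s='y'
  word='KEY', s='y', result='yY'

Final answer: 'yY'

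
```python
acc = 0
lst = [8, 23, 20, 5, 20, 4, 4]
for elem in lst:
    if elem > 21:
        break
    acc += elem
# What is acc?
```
Trace:
  acc=0
  acc=8, elem=8
  acc=8, elem=23

Final answer: 8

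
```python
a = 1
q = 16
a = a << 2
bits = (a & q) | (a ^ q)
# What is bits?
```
Trace:
  a=1
  a=1, q=16
  a=4, q=16
  a=4, q=16, bits=20

Final answer: 20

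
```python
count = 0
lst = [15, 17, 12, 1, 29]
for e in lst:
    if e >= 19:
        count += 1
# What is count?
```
Trace:
  count=0
  count=0, e=15
  count=0, e=17
  count=0, e=12
  count=0, e=1
  count=1, e=29

Final answer: 1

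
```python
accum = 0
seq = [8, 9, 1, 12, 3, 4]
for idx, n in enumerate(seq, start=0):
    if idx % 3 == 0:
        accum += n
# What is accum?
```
Trace:
  accum=0
  accum=8, idx=0, n=8
  accum=8, idx=1, n=9
  accum=8, idx=2, n=1
  accum=20, idx=3, n=12
  accum=20, idx=4, n=3
  accum=20, idx=5, n=4

Final answer: 20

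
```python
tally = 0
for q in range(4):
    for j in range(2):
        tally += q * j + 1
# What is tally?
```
Trace:
  tally=0
  tally=1, q=0, j=0
  tally=2, q=0, j=1
  tally=3, q=1, j=0
  tally=5, q=1, j=1
  tally=6, q=2, j=0
  tally=9, q=2, j=1
  tally=10, q=3, j=0
  tally=14, q=3, j=1

Final answer: 14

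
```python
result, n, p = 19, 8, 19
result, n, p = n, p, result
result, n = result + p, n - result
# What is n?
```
Trace:
  result=19, n=8, p=19
  result=8, n=19, p=19
  result=27, n=11, p=19

Final answer: 11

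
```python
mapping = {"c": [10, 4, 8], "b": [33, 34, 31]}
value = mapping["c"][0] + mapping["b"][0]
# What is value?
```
Trace:
  mapping={'c': [10, 4, 8], 'b': [33, 34, 31]}
  mapping={'c': [10, 4, 8], 'b': [33, 34, 31]}, value=43

Final answer: 43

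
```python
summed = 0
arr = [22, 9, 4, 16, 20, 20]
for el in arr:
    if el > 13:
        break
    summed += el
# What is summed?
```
Trace:
  summed=0
  summed=0, el=22

Final answer: 0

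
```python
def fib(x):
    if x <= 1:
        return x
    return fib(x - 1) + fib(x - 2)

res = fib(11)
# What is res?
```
Call trace (a repeated sub-call is expanded the first time; later identical calls just restate its return value):
fib(x=11)
  fib(x=10)
    fib(x=9)
      fib(x=8)
        fib(x=7)
          fib(x=6)
            fib(x=5)
              fib(x=4)
                fib(x=3)
                  fib(x=2)
                    fib(x=1)
                    -> return 1
                    fib(x=0)
                    -> return 0
                  -> return 1
                  fib(x=1)
                  -> return 1
                -> return 2
                fib(x=2) -> return 1  (same call as traced above)
              -> return 3
              fib(x=3) -> return 2  (same call as traced above)
            -> return 5
            fib(x=4) -> return 3  (same call as traced above)
          -> return 8
          fib(x=5) -> return 5  (same call as traced above)
        -> return 13
        fib(x=6) -> return 8  (same call as traced above)
      -> return 21
      fib(x=7) -> return 13  (same call as traced above)
    -> return 34
    fib(x=8) -> return 21  (same call as traced above)
  -> return 55
  fib(x=9) -> return 34  (same call as traced above)
-> return 89

Final answer: 89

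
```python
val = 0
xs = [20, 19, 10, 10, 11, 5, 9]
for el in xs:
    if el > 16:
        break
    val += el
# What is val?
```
Trace:
  val=0
  val=0, el=20

Final answer: 0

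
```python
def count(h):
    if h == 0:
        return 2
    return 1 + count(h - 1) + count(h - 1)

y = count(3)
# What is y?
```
Call trace (a repeated sub-call is expanded the first time; later identical calls just restate its return value):
count(h=3)
  count(h=2)
    count(h=1)
      count(h=0)
      -> return 2
      count(h=0)
      -> return 2
    -> return 5
    count(h=1) -> return 5  (same call as traced above)
  -> return 11
  count(h=2) -> return 11  (same call as traced above)
-> return 23

Final answer: 23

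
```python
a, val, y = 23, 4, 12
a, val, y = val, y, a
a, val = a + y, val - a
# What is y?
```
Trace:
  a=23, val=4, y=12
  a=4, val=12, y=23
  a=27, val=8, y=23

Final answer: 23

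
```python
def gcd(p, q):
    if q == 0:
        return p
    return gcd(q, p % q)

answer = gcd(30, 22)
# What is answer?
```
Call trace:
gcd(p=30, q=22)
  gcd(p=22, q=8)
    gcd(p=8, q=6)
      gcd(p=6, q=2)
        gcd(p=2, q=0)
        -> return 2
      -> return 2
    -> return 2
  -> return 2
-> return 2

Final answer: 2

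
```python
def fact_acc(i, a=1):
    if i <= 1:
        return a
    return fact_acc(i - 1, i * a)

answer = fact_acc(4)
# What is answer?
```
Call trace:
fact_acc(i=4, a=1)
  fact_acc(i=3, a=4)
    fact_acc(i=2, a=12)
      fact_acc(i=1, a=24)
      -> return 24
    -> return 24
  -> return 24
-> return 24

Final answer: 24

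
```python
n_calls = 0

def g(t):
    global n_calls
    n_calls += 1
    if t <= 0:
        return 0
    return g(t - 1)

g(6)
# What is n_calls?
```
Call trace:
g(t=6)
  g(t=5)
    g(t=4)
      g(t=3)
        g(t=2)
          g(t=1)
            g(t=0)
            -> return 0
          -> return 0
        -> return 0
      -> return 0
    -> return 0
  -> return 0
-> return 0

n_calls is incremented once per call. g is entered once for each t = 6, 5, 4, 3, 2, 1, 0 (the t <= 0 call returns without recursing), i.e. 6 + 1 calls.
n_calls = 7

Final answer: 7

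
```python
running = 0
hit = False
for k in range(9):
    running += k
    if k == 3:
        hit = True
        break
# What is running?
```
Trace:
  running=0
  running=0, hit=False
  running=0, hit=False, k=0
  running=1, hit=False, k=1
  running=3, hit=False, k=2
  running=6, hit=True, k=3

Final answer: 6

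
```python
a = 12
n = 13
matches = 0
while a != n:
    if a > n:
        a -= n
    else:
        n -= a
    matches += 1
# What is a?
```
Trace:
  a=12
  a=12, n=13
  a=12, n=13, matches=0
  a=12, n=1, matches=1
  a=11, n=1, matches=2
  a=10, n=1, matches=3
  a=9, n=1, matches=4
  a=8, n=1, matches=5
  a=7, n=1, matches=6
  a=6, n=1, matches=7
  a=5, n=1, matches=8
  a=4, n=1, matches=9
  a=3, n=1, matches=10
  a=2, n=1, matches=11
  a=1, n=1, matches=12

Final answer: 1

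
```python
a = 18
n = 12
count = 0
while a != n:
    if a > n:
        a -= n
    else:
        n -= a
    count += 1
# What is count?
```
Trace:
  a=18
  a=18, n=12
  a=18, n=12, count=0
  a=6, n=12, count=1
  a=6, n=6, count=2

Final answer: 2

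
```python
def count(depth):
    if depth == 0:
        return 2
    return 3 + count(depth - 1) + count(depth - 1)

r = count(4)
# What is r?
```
Call trace (a repeated sub-call is expanded the first time; later identical calls just restate its return value):
count(depth=4)
  count(depth=3)
    count(depth=2)
      count(depth=1)
        count(depth=0)
        -> return 2
        count(depth=0)
        -> return 2
      -> return 7
      count(depth=1) -> return 7  (same call as traced above)
    -> return 17
    count(depth=2) -> return 17  (same call as traced above)
  -> return 37
  count(depth=3) -> return 37  (same call as traced above)
-> return 77

Final answer: 77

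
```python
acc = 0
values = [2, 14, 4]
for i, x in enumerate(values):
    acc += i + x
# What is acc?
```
Trace:
  acc=0
  acc=2, i=0, x=2
  acc=17, i=1, x=14
  acc=23, i=2, x=4

Final answer: 23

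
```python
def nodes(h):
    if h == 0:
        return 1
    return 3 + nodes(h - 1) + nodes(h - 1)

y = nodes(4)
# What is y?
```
Call trace (a repeated sub-call is expanded the first time; later identical calls just restate its return value):
nodes(h=4)
  nodes(h=3)
    nodes(h=2)
      nodes(h=1)
        nodes(h=0)
        -> return 1
        nodes(h=0)
        -> return 1
      -> return 5
      nodes(h=1) -> return 5  (same call as traced above)
    -> return 13
    nodes(h=2) -> return 13  (same call as traced above)
  -> return 29
  nodes(h=3) -> return 29  (same call as traced above)
-> return 61

Final answer: 61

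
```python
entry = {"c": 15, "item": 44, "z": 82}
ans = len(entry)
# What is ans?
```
Trace:
  entry={'c': 15, 'item': 44, 'z': 82}
  entry={'c': 15, 'item': 44, 'z': 82}, ans=3

Final answer: 3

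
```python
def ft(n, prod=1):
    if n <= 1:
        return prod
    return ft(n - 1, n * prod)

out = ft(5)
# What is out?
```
Call trace:
ft(n=5, prod=1)
  ft(n=4, prod=5)
    ft(n=3, prod=20)
      ft(n=2, prod=60)
        ft(n=1, prod=120)
        -> return 120
      -> return 120
    -> return 120
  -> return 120
-> return 120

Final answer: 120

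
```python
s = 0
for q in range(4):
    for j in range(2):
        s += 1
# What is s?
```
Trace:
  s=0
  s=1, q=0, j=0
  s=2, q=0, j=1
  s=3, q=1, j=0
  s=4, q=1, j=1
  s=5, q=2, j=0
  s=6, q=2, j=1
  s=7, q=3, j=0
  s=8, q=3, j=1

Final answer: 8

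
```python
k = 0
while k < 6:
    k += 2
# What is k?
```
Trace:
  k=0
  k=2
  k=4
  k=6

Final answer: 6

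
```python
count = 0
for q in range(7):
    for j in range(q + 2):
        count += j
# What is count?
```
Trace:
  count=0
  count=0, q=0, j=0
  count=1, q=0, j=1
  count=1, q=1, j=0
  count=2, q=1, j=1
  count=4, q=1, j=2
  count=4, q=2, j=0
  count=5, q=2, j=1
  count=7, q=2, j=2
  count=10, q=2, j=3
  count=10, q=3, j=0
  count=11, q=3, j=1
  count=13, q=3, j=2
  count=16, q=3, j=3
  count=20, q=3, j=4
  count=20, q=4, j=0
  count=21, q=4, j=1
  count=23, q=4, j=2
  count=26, q=4, j=3
  count=30, q=4, j=4
  count=35, q=4, j=5
  count=35, q=5, j=0
  count=36, q=5, j=1
  count=38, q=5, j=2
  count=41, q=5, j=3
  count=45, q=5, j=4
  count=50, q=5, j=5
  count=56, q=5, j=6
  count=56, q=6, j=0
  count=57, q=6, j=1
  count=59, q=6, j=2
  count=62, q=6, j=3
  count=66, q=6, j=4
  count=71, q=6, j=5
  count=77, q=6, j=6
  count=84, q=6, j=7

Final answer: 84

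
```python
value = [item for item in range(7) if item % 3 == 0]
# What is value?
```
Trace:
  item=0
  item=1
  item=2
  item=3
  item=4
  item=5
  item=6
  value=[0, 3, 6]

Final answer: [0, 3, 6]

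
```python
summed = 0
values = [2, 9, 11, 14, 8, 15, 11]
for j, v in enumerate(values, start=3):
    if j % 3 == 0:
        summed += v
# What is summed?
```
Trace:
  summed=0
  summed=2, j=3, v=2
  summed=2, j=4, v=9
  summed=2, j=5, v=11
  summed=16, j=6, v=14
  summed=16, j=7, v=8
  summed=16, j=8, v=15
  summed=27, j=9, v=11

Final answer: 27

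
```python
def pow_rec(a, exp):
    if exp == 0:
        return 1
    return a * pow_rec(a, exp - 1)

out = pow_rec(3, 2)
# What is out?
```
Call trace:
pow_rec(a=3, exp=2)
  pow_rec(a=3, exp=1)
    pow_rec(a=3, exp=0)
    -> return 1
  -> return 3
-> return 9

Final answer: 9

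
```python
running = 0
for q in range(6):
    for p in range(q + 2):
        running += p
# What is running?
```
Trace:
  running=0
  running=0, q=0, p=0
  running=1, q=0, p=1
  running=1, q=1, p=0
  running=2, q=1, p=1
  running=4, q=1, p=2
  running=4, q=2, p=0
  running=5, q=2, p=1
  running=7, q=2, p=2
  running=10, q=2, p=3
  running=10, q=3, p=0
  running=11, q=3, p=1
  running=13, q=3, p=2
  running=16, q=3, p=3
  running=20, q=3, p=4
  running=20, q=4, p=0
  running=21, q=4, p=1
  running=23, q=4, p=2
  running=26, q=4, p=3
  running=30, q=4, p=4
  running=35, q=4, p=5
  running=35, q=5, p=0
  running=36, q=5, p=1
  running=38, q=5, p=2
  running=41, q=5, p=3
  running=45, q=5, p=4
  running=50, q=5, p=5
  running=56, q=5, p=6

Final answer: 56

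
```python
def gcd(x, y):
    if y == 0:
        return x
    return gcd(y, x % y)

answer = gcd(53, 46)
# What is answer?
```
Call trace:
gcd(x=53, y=46)
  gcd(x=46, y=7)
    gcd(x=7, y=4)
      gcd(x=4, y=3)
        gcd(x=3, y=1)
          gcd(x=1, y=0)
          -> return 1
        -> return 1
      -> return 1
    -> return 1
  -> return 1
-> return 1

Final answer: 1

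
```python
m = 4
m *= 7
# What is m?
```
Trace:
  m=4
  m=28

Final answer: 28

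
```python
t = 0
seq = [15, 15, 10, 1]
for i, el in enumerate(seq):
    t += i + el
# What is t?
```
Trace:
  t=0
  t=15, i=0, el=15
  t=31, i=1, el=15
  t=43, i=2, el=10
  t=47, i=3, el=1

Final answer: 47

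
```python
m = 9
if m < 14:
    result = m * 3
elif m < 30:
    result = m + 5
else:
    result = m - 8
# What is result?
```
Trace:
  m=9
  m=9, result=27

Final answer: 27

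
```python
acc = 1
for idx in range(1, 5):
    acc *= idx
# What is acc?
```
Trace:
  acc=1
  acc=1, idx=1
  acc=2, idx=2
  acc=6, idx=3
  acc=24, idx=4

Final answer: 24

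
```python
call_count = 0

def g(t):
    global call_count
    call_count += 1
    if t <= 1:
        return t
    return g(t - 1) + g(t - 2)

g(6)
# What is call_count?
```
Call trace (a repeated sub-call is expanded the first time; later identical calls just restate its return value):
g(t=6)
  g(t=5)
    g(t=4)
      g(t=3)
        g(t=2)
          g(t=1)
          -> return 1
          g(t=0)
          -> return 0
        -> return 1
        g(t=1)
        -> return 1
      -> return 2
      g(t=2) -> return 1  (same call as traced above)
    -> return 3
    g(t=3) -> return 2  (same call as traced above)
  -> return 5
  g(t=4) -> return 3  (same call as traced above)
-> return 8

call_count is incremented once per call, so count the calls in each subtree. Let C(t) = number of calls made by g(t).
C(0) = C(1) = 1 (base case, no recursion); C(t) = 1 + C(t - 1) + C(t - 2) otherwise.
C(2) = 1 + C(1) + C(0) = 1 + 1 + 1 = 3
C(3) = 1 + C(2) + C(1) = 1 + 3 + 1 = 5
C(4) = 1 + C(3) + C(2) = 1 + 5 + 3 = 9
C(5) = 1 + C(4) + C(3) = 1 + 9 + 5 = 15
C(6) = 1 + C(5) + C(4) = 1 + 15 + 9 = 25
call_count = C(6) = 25

Final answer: 25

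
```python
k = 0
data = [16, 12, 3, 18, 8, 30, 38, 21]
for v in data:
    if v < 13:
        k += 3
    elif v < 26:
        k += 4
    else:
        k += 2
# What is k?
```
Trace:
  k=0
  k=4, v=16
  k=7, v=12
  k=10, v=3
  k=14, v=18
  k=17, v=8
  k=19, v=30
  k=21, v=38
  k=25, v=21

Final answer: 25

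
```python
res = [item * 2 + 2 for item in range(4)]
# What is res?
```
Trace:
  item=0
  item=1
  item=2
  item=3
  res=[2, 4, 6, 8]

Final answer: [2, 4, 6, 8]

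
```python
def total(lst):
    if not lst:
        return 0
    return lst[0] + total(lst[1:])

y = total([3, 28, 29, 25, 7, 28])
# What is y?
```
Call trace:
total(lst=[3, 28, 29, 25, 7, 28])
  total(lst=[28, 29, 25, 7, 28])
    total(lst=[29, 25, 7, 28])
      total(lst=[25, 7, 28])
        total(lst=[7, 28])
          total(lst=[28])
            total(lst=[])
            -> return 0
          -> return 28
        -> return 35
      -> return 60
    -> return 89
  -> return 117
-> return 120

Final answer: 120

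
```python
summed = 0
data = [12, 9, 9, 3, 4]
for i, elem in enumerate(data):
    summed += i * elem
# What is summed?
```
Trace:
  summed=0
  summed=0, i=0, elem=12
  summed=9, i=1, elem=9
  summed=27, i=2, elem=9
  summed=36, i=3, elem=3
  summed=52, i=4, elem=4

Final answer: 52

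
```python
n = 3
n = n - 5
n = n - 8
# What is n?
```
Trace:
  n=3
  n=-2
  n=-10

Final answer: -10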